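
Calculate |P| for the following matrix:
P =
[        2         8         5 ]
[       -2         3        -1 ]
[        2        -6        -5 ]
det(P) = -108

Expand along row 0 (cofactor expansion): det(P) = a*(e*i - f*h) - b*(d*i - f*g) + c*(d*h - e*g), where the 3×3 is [[a, b, c], [d, e, f], [g, h, i]].
Minor M_00 = (3)*(-5) - (-1)*(-6) = -15 - 6 = -21.
Minor M_01 = (-2)*(-5) - (-1)*(2) = 10 + 2 = 12.
Minor M_02 = (-2)*(-6) - (3)*(2) = 12 - 6 = 6.
det(P) = (2)*(-21) - (8)*(12) + (5)*(6) = -42 - 96 + 30 = -108.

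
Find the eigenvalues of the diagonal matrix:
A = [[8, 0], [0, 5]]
λ₁ = 8, λ₂ = 5

The characteristic polynomial of A is det(A - λI) = (8 - λ)(5 - λ) = 0.
The roots are λ = 8 and λ = 5, so the eigenvalues are the diagonal entries.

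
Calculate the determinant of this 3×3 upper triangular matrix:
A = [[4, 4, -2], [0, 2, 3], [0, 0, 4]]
32

The determinant of a triangular matrix is the product of its diagonal entries (the off-diagonal entries above the diagonal do not affect it).
det(A) = (4) * (2) * (4) = 32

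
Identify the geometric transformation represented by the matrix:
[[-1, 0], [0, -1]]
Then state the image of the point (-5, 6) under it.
rotation by 180° (or reflection through origin); image of (-5, 6) is (5, -6)

This matches the form [[cos θ, -sin θ], [sin θ, cos θ]] of a rotation matrix; reading off cos θ and sin θ gives the angle.
The matrix [[-1, 0], [0, -1]] represents: rotation by 180° (or reflection through origin).
Applying it to (-5, 6): [-1·-5 + 0·6, 0·-5 + -1·6] = (5, -6).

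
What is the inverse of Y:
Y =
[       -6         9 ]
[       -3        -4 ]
det(Y) = 51
Y⁻¹ =
[    -4/51     -3/17 ]
[     1/17     -2/17 ]

For a 2×2 matrix Y = [[a, b], [c, d]] with det(Y) ≠ 0, Y⁻¹ = (1/det(Y)) * [[d, -b], [-c, a]].
det(Y) = (-6)*(-4) - (9)*(-3) = 24 + 27 = 51.
Y⁻¹ = (1/51) * [[-4, -9], [3, -6]].
Dividing each entry by 51 and reducing:
Y⁻¹ =
[    -4/51     -3/17 ]
[     1/17     -2/17 ]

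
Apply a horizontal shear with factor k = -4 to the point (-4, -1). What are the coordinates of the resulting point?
(0, -1)

Shear matrix for horizontal shear with factor k = -4:
[[1, -4], [0, 1]]
Result: (-4, -1) → (0, -1)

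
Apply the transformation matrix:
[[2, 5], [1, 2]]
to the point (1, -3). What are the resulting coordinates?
(-13, -5)

Matrix multiplication:
[[2, 5], [1, 2]] × [1, -3]ᵀ
= [2×1 + 5×-3, 1×1 + 2×-3]ᵀ
= [-13.0000, -5.0000]ᵀ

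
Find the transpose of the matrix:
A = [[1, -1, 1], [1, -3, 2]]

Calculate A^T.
[[1, 1], [-1, -3], [1, 2]]

The transpose sends entry (i,j) to (j,i); rows become columns.
Row 0 of A: [1, -1, 1] -> column 0 of A^T.
Row 1 of A: [1, -3, 2] -> column 1 of A^T.
A^T = [[1, 1], [-1, -3], [1, 2]]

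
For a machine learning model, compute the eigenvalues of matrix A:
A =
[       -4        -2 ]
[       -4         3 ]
λ = -5, 4

Solve det(A - λI) = 0. For a 2×2 matrix the characteristic equation is λ² - (trace)λ + det = 0.
trace(A) = a + d = -4 + 3 = -1.
det(A) = a*d - b*c = (-4)*(3) - (-2)*(-4) = -12 - 8 = -20.
Characteristic equation: λ² - (-1)λ + (-20) = 0.
Discriminant = (-1)² - 4*(-20) = 1 + 80 = 81.
λ = (-1 ± √81) / 2 = (-1 ± 9) / 2 = -5, 4.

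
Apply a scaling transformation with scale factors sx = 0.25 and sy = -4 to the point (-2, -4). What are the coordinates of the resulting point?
(-0.5, 16)

Scaling matrix:
[[0.25, 0], [0, -4]]
Result: (-2 × 0.25, -4 × -4) = (-0.5, 16)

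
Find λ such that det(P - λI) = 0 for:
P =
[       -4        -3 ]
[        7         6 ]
λ = -1, 3

Solve det(P - λI) = 0. For a 2×2 matrix the characteristic equation is λ² - (trace)λ + det = 0.
trace(P) = a + d = -4 + 6 = 2.
det(P) = a*d - b*c = (-4)*(6) - (-3)*(7) = -24 + 21 = -3.
Characteristic equation: λ² - (2)λ + (-3) = 0.
Discriminant = (2)² - 4*(-3) = 4 + 12 = 16.
λ = (2 ± √16) / 2 = (2 ± 4) / 2 = -1, 3.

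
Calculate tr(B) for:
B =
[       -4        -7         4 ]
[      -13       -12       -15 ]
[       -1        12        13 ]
tr(B) = -4 - 12 + 13 = -3

The trace of a square matrix is the sum of its diagonal entries.
Diagonal entries of B: B[0][0] = -4, B[1][1] = -12, B[2][2] = 13.
tr(B) = -4 - 12 + 13 = -3.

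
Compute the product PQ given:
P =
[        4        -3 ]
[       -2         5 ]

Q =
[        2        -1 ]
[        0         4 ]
PQ =
[        8       -16 ]
[       -4        22 ]

Matrix multiplication: (PQ)[i][j] = sum over k of P[i][k] * Q[k][j].
  (PQ)[0][0] = (4)*(2) + (-3)*(0) = 8
  (PQ)[0][1] = (4)*(-1) + (-3)*(4) = -16
  (PQ)[1][0] = (-2)*(2) + (5)*(0) = -4
  (PQ)[1][1] = (-2)*(-1) + (5)*(4) = 22
PQ =
[        8       -16 ]
[       -4        22 ]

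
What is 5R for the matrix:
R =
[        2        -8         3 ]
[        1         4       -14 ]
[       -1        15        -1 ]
5R =
[       10       -40        15 ]
[        5        20       -70 ]
[       -5        75        -5 ]

Scalar multiplication is elementwise: (5R)[i][j] = 5 * R[i][j].
  (5R)[0][0] = 5 * (2) = 10
  (5R)[0][1] = 5 * (-8) = -40
  (5R)[0][2] = 5 * (3) = 15
  (5R)[1][0] = 5 * (1) = 5
  (5R)[1][1] = 5 * (4) = 20
  (5R)[1][2] = 5 * (-14) = -70
  (5R)[2][0] = 5 * (-1) = -5
  (5R)[2][1] = 5 * (15) = 75
  (5R)[2][2] = 5 * (-1) = -5
5R =
[       10       -40        15 ]
[        5        20       -70 ]
[       -5        75        -5 ]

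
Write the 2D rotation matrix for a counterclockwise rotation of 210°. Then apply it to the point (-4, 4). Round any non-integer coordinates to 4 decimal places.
R = [[-√3/2, 1/2], [-1/2, -√3/2]]; R·(-4, 4) = (5.4641, -1.4641)

Rotation matrix formula: R(θ) = [[cos θ, -sin θ], [sin θ, cos θ]]
For θ = 210°:
cos(210°) = -√3/2
sin(210°) = -1/2
R = [[-√3/2, 1/2], [-1/2, -√3/2]]
Apply to (-4, 4): [-√3/2·-4 + (1/2)·4, -1/2·-4 + -√3/2·4] = (5.4641, -1.4641)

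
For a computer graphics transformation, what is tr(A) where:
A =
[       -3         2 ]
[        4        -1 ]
tr(A) = -3 - 1 = -4

The trace of a square matrix is the sum of its diagonal entries.
Diagonal entries of A: A[0][0] = -3, A[1][1] = -1.
tr(A) = -3 - 1 = -4.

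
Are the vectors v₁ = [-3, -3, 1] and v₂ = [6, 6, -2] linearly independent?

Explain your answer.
No, linearly dependent (v₂ = -2·v₁)

Check whether there is a scalar k with v₂ = k·v₁.
Comparing components, k = -2 satisfies -2·[-3, -3, 1] = [6, 6, -2].
Since v₂ is a scalar multiple of v₁, the two vectors are linearly dependent.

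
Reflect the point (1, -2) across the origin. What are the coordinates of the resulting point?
(-1, 2)

Reflection across origin: (1, -2) → (-1, 2)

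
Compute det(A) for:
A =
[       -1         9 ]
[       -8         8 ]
det(A) = 64

For a 2×2 matrix [[a, b], [c, d]], det = a*d - b*c.
det(A) = (-1)*(8) - (9)*(-8) = -8 + 72 = 64.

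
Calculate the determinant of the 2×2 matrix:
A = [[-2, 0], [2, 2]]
-4

For A = [[a, b], [c, d]], det(A) = a*d - b*c.
det(A) = (-2)*(2) - (0)*(2) = -4 - 0 = -4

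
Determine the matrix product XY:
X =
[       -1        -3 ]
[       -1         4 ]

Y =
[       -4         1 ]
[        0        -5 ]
XY =
[        4        14 ]
[        4       -21 ]

Matrix multiplication: (XY)[i][j] = sum over k of X[i][k] * Y[k][j].
  (XY)[0][0] = (-1)*(-4) + (-3)*(0) = 4
  (XY)[0][1] = (-1)*(1) + (-3)*(-5) = 14
  (XY)[1][0] = (-1)*(-4) + (4)*(0) = 4
  (XY)[1][1] = (-1)*(1) + (4)*(-5) = -21
XY =
[        4        14 ]
[        4       -21 ]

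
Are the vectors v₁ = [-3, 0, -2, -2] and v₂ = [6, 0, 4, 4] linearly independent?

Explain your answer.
No, linearly dependent (v₂ = -2·v₁)

Check whether there is a scalar k with v₂ = k·v₁.
Comparing components, k = -2 satisfies -2·[-3, 0, -2, -2] = [6, 0, 4, 4].
Since v₂ is a scalar multiple of v₁, the two vectors are linearly dependent.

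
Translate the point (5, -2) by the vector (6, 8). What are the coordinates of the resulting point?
(11, 6)

Translation by (6, 8):
x' = 5 + 6 = 11
y' = -2 + 8 = 6
Homogeneous matrix: [[1, 0, 6], [0, 1, 8], [0, 0, 1]]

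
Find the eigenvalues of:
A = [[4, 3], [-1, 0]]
λ = 1, 3

Solve det(A - λI) = 0. For a 2×2 matrix this is λ² - (trace)λ + det = 0.
trace(A) = 4 + 0 = 4.
det(A) = (4)*(0) - (3)*(-1) = 0 + 3 = 3.
Characteristic equation: λ² - (4)λ + (3) = 0.
Discriminant: (4)² - 4*(3) = 16 - 12 = 4.
Roots: λ = (4 ± √4) / 2 = 1, 3.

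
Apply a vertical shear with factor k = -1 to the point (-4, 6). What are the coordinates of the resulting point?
(-4, 10)

Shear matrix for vertical shear with factor k = -1:
[[1, 0], [-1, 1]]
Result: (-4, 6) → (-4, 10)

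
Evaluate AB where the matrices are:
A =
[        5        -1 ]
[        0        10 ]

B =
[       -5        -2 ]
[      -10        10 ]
AB =
[      -15       -20 ]
[     -100       100 ]

Matrix multiplication: (AB)[i][j] = sum over k of A[i][k] * B[k][j].
  (AB)[0][0] = (5)*(-5) + (-1)*(-10) = -15
  (AB)[0][1] = (5)*(-2) + (-1)*(10) = -20
  (AB)[1][0] = (0)*(-5) + (10)*(-10) = -100
  (AB)[1][1] = (0)*(-2) + (10)*(10) = 100
AB =
[      -15       -20 ]
[     -100       100 ]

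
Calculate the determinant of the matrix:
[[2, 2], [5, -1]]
-12

For a 2×2 matrix [[a, b], [c, d]], det = ad - bc
det = (2)(-1) - (2)(5) = -2 - 10 = -12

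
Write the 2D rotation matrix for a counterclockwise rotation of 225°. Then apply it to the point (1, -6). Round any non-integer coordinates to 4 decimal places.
R = [[-√2/2, √2/2], [-√2/2, -√2/2]]; R·(1, -6) = (-4.9497, 3.5355)

Rotation matrix formula: R(θ) = [[cos θ, -sin θ], [sin θ, cos θ]]
For θ = 225°:
cos(225°) = -√2/2
sin(225°) = -√2/2
R = [[-√2/2, √2/2], [-√2/2, -√2/2]]
Apply to (1, -6): [-√2/2·1 + (√2/2)·-6, -√2/2·1 + -√2/2·-6] = (-4.9497, 3.5355)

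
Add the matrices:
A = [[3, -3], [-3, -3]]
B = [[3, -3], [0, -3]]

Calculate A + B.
[[6, -6], [-3, -6]]

Add corresponding elements:
(3)+(3)=6
(-3)+(-3)=-6
(-3)+(0)=-3
(-3)+(-3)=-6
A + B = [[6, -6], [-3, -6]]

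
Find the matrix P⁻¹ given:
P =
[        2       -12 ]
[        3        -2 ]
det(P) = 32
P⁻¹ =
[    -1/16       3/8 ]
[    -3/32      1/16 ]

For a 2×2 matrix P = [[a, b], [c, d]] with det(P) ≠ 0, P⁻¹ = (1/det(P)) * [[d, -b], [-c, a]].
det(P) = (2)*(-2) - (-12)*(3) = -4 + 36 = 32.
P⁻¹ = (1/32) * [[-2, 12], [-3, 2]].
Dividing each entry by 32 and reducing:
P⁻¹ =
[    -1/16       3/8 ]
[    -3/32      1/16 ]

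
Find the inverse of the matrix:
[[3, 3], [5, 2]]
[[-2/9, 1/3], [5/9, -1/3]]

For [[a,b],[c,d]], inverse = (1/det)·[[d,-b],[-c,a]]
det = 3·2 - 3·5 = -9
Inverse = (1/-9)·[[2, -3], [-5, 3]]
        = [[-2/9, 1/3], [5/9, -1/3]]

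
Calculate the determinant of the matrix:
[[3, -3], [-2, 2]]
0

For a 2×2 matrix [[a, b], [c, d]], det = ad - bc
det = (3)(2) - (-3)(-2) = 6 - 6 = 0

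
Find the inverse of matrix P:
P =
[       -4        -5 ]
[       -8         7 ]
det(P) = -68
P⁻¹ =
[    -7/68     -5/68 ]
[    -2/17      1/17 ]

For a 2×2 matrix P = [[a, b], [c, d]] with det(P) ≠ 0, P⁻¹ = (1/det(P)) * [[d, -b], [-c, a]].
det(P) = (-4)*(7) - (-5)*(-8) = -28 - 40 = -68.
P⁻¹ = (1/-68) * [[7, 5], [8, -4]].
Dividing each entry by -68 and reducing:
P⁻¹ =
[    -7/68     -5/68 ]
[    -2/17      1/17 ]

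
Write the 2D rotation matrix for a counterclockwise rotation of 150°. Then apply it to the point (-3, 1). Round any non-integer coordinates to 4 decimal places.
R = [[-√3/2, -1/2], [1/2, -√3/2]]; R·(-3, 1) = (2.0981, -2.3660)

Rotation matrix formula: R(θ) = [[cos θ, -sin θ], [sin θ, cos θ]]
For θ = 150°:
cos(150°) = -√3/2
sin(150°) = 1/2
R = [[-√3/2, -1/2], [1/2, -√3/2]]
Apply to (-3, 1): [-√3/2·-3 + (-1/2)·1, 1/2·-3 + -√3/2·1] = (2.0981, -2.3660)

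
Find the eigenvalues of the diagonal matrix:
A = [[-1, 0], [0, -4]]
λ₁ = -1, λ₂ = -4

The characteristic polynomial of A is det(A - λI) = (-1 - λ)(-4 - λ) = 0.
The roots are λ = -1 and λ = -4, so the eigenvalues are the diagonal entries.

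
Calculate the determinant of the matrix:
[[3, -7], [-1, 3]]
2

For a 2×2 matrix [[a, b], [c, d]], det = ad - bc
det = (3)(3) - (-7)(-1) = 9 - 7 = 2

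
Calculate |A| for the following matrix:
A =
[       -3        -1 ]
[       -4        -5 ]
det(A) = 11

For a 2×2 matrix [[a, b], [c, d]], det = a*d - b*c.
det(A) = (-3)*(-5) - (-1)*(-4) = 15 - 4 = 11.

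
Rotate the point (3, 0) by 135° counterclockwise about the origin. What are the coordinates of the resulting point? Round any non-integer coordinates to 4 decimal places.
(-2.1213, 2.1213)

Rotation matrix R(θ) = [[cos θ, -sin θ], [sin θ, cos θ]]; for θ = 135°:
R = [[-√2/2, -√2/2], [√2/2, -√2/2]]
Result: R × [3, 0]ᵀ = [-√2/2·3 + (-√2/2)·0, √2/2·3 + (-√2/2)·0]ᵀ = (-2.1213, 2.1213)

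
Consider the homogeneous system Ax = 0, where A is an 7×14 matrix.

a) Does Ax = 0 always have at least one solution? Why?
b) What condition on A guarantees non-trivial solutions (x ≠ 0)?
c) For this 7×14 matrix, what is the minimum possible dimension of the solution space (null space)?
a) Yes, x = 0 is always a solution. b) When A has linearly dependent columns (rank < n). c) Minimum nullity = 7.

a) x = 0 satisfies A·0 = 0, so the zero vector is always a solution.
b) Non-trivial solutions exist iff the columns of A are linearly dependent, equivalently rank(A) < n (the number of columns).
c) By rank-nullity, rank(A) + nullity(A) = n = 14. Since A has only 7 rows, rank(A) ≤ 7, so nullity(A) ≥ 14 - 7 = 7.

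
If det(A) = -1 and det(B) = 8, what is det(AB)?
-8

Use the multiplicative property of determinants: det(AB) = det(A)*det(B).
det(AB) = (-1)*(8) = -8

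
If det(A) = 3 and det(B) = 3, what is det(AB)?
9

Use the multiplicative property of determinants: det(AB) = det(A)*det(B).
det(AB) = (3)*(3) = 9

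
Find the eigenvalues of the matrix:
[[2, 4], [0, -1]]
λ = -1 and λ = 2

Characteristic equation: det(A - λI) = 0
λ² - (trace)λ + (det) = 0
λ² - (1)λ + (-2) = 0
λ² - 1λ - 2 = 0
Solving: λ = -1, 2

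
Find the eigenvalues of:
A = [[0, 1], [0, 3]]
λ = 0, 3

Solve det(A - λI) = 0. For a 2×2 matrix this is λ² - (trace)λ + det = 0.
trace(A) = 0 + 3 = 3.
det(A) = (0)*(3) - (1)*(0) = 0 - 0 = 0.
Characteristic equation: λ² - (3)λ + (0) = 0.
Discriminant: (3)² - 4*(0) = 9 - 0 = 9.
Roots: λ = (3 ± √9) / 2 = 0, 3.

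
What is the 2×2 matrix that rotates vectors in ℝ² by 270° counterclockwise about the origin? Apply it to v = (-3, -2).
R = [[0, 1], [-1, 0]]; R·v = (-2, 3)

A counterclockwise rotation by angle θ in ℝ² has matrix R(θ) = [[cos θ, -sin θ], [sin θ, cos θ]].
For θ = 270°: cos θ = 0, sin θ = -1.
R(270°) = [[0, 1], [-1, 0]].
R·v = [0·-3 + (1)·-2, -1·-3 + 0·-2] = (-2, 3).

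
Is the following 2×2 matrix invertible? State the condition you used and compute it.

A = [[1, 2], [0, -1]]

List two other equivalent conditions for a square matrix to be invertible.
Yes, invertible; det(A) = -1 ≠ 0. Equivalent conditions: rank(A) = 2; Ax = 0 has only the trivial solution; 0 is not an eigenvalue; the columns of A are linearly independent.

To check invertibility, compute det(A).
The given matrix is triangular, so det(A) equals the product of its diagonal entries = -1 ≠ 0.
Since det(A) ≠ 0, A is invertible.
Equivalent conditions for a square matrix A to be invertible:
- rank(A) = 2 (full rank).
- The homogeneous system Ax = 0 has only the trivial solution x = 0.
- 0 is not an eigenvalue of A.
- The columns (equivalently rows) of A are linearly independent.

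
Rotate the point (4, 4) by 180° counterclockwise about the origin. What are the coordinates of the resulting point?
(-4, -4)

Rotation matrix R(θ) = [[cos θ, -sin θ], [sin θ, cos θ]]; for θ = 180°:
R = [[-1, 0], [0, -1]]
Result: R × [4, 4]ᵀ = [-1·4 + (0)·4, 0·4 + (-1)·4]ᵀ = (-4, -4)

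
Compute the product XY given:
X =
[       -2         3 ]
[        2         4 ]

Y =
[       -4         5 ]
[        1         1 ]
XY =
[       11        -7 ]
[       -4        14 ]

Matrix multiplication: (XY)[i][j] = sum over k of X[i][k] * Y[k][j].
  (XY)[0][0] = (-2)*(-4) + (3)*(1) = 11
  (XY)[0][1] = (-2)*(5) + (3)*(1) = -7
  (XY)[1][0] = (2)*(-4) + (4)*(1) = -4
  (XY)[1][1] = (2)*(5) + (4)*(1) = 14
XY =
[       11        -7 ]
[       -4        14 ]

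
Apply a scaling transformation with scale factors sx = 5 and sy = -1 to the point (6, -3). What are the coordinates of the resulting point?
(30, 3)

Scaling matrix:
[[5, 0], [0, -1]]
Result: (6 × 5, -3 × -1) = (30, 3)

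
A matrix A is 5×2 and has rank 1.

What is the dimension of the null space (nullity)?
1

The rank-nullity theorem for an m×n matrix states:
rank(A) + nullity(A) = n (the number of columns).
Here n = 2 and rank(A) = 1, so nullity(A) = 2 - 1 = 1.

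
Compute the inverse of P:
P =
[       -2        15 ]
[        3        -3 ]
det(P) = -39
P⁻¹ =
[     1/13      5/13 ]
[     1/13      2/39 ]

For a 2×2 matrix P = [[a, b], [c, d]] with det(P) ≠ 0, P⁻¹ = (1/det(P)) * [[d, -b], [-c, a]].
det(P) = (-2)*(-3) - (15)*(3) = 6 - 45 = -39.
P⁻¹ = (1/-39) * [[-3, -15], [-3, -2]].
Dividing each entry by -39 and reducing:
P⁻¹ =
[     1/13      5/13 ]
[     1/13      2/39 ]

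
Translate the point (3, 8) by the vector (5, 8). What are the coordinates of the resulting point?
(8, 16)

Translation by (5, 8):
x' = 3 + 5 = 8
y' = 8 + 8 = 16
Homogeneous matrix: [[1, 0, 5], [0, 1, 8], [0, 0, 1]]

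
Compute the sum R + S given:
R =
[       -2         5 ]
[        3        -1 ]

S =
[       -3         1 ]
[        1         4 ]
R + S =
[       -5         6 ]
[        4         3 ]

Matrix addition is elementwise: (R+S)[i][j] = R[i][j] + S[i][j].
  (R+S)[0][0] = (-2) + (-3) = -5
  (R+S)[0][1] = (5) + (1) = 6
  (R+S)[1][0] = (3) + (1) = 4
  (R+S)[1][1] = (-1) + (4) = 3
R + S =
[       -5         6 ]
[        4         3 ]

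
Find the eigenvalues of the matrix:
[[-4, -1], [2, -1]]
λ = -3 and λ = -2

Characteristic equation: det(A - λI) = 0
λ² - (trace)λ + (det) = 0
λ² - (-5)λ + (6) = 0
λ² + 5λ + 6 = 0
Solving: λ = -3, -2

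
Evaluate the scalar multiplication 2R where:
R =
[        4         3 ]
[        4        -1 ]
2R =
[        8         6 ]
[        8        -2 ]

Scalar multiplication is elementwise: (2R)[i][j] = 2 * R[i][j].
  (2R)[0][0] = 2 * (4) = 8
  (2R)[0][1] = 2 * (3) = 6
  (2R)[1][0] = 2 * (4) = 8
  (2R)[1][1] = 2 * (-1) = -2
2R =
[        8         6 ]
[        8        -2 ]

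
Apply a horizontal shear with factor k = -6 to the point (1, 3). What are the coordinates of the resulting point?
(-17, 3)

Shear matrix for horizontal shear with factor k = -6:
[[1, -6], [0, 1]]
Result: (1, 3) → (-17, 3)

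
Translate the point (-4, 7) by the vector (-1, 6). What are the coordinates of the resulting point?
(-5, 13)

Translation by (-1, 6):
x' = -4 + -1 = -5
y' = 7 + 6 = 13
Homogeneous matrix: [[1, 0, -1], [0, 1, 6], [0, 0, 1]]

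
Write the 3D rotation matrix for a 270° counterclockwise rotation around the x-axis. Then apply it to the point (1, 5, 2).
R = [[1, 0, 0], [0, 0, 1], [0, -1, 0]]; R·(1, 5, 2) = (1, 2, -5)

Rotation matrix for 270° around x-axis:
cos(270°) = 0, sin(270°) = -1
R = [[1, 0, 0], [0, 0, 1], [0, -1, 0]]
Apply to (1, 5, 2): R·[1, 5, 2]ᵀ = (1, 2, -5)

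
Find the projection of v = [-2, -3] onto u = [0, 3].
[0, -3]

The projection of v onto u is proj_u(v) = ((v·u) / (u·u)) · u.
v·u = (-2)*(0) + (-3)*(3) = -9.
u·u = (0)*(0) + (3)*(3) = 9.
coefficient = -9 / 9 = -1.
proj_u(v) = -1 · [0, 3] = [0, -3].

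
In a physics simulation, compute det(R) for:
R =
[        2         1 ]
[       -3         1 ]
det(R) = 5

For a 2×2 matrix [[a, b], [c, d]], det = a*d - b*c.
det(R) = (2)*(1) - (1)*(-3) = 2 + 3 = 5.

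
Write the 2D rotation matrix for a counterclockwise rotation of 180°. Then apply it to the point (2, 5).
R = [[-1, 0], [0, -1]]; R·(2, 5) = (-2, -5)

Rotation matrix formula: R(θ) = [[cos θ, -sin θ], [sin θ, cos θ]]
For θ = 180°:
cos(180°) = -1
sin(180°) = 0
R = [[-1, 0], [0, -1]]
Apply to (2, 5): [-1·2 + (0)·5, 0·2 + -1·5] = (-2, -5)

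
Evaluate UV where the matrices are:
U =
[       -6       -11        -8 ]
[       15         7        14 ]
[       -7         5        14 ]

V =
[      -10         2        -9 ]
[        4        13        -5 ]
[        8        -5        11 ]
UV =
[      -48      -115        21 ]
[      -10        51       -16 ]
[      202       -19       192 ]

Matrix multiplication: (UV)[i][j] = sum over k of U[i][k] * V[k][j].
  (UV)[0][0] = (-6)*(-10) + (-11)*(4) + (-8)*(8) = -48
  (UV)[0][1] = (-6)*(2) + (-11)*(13) + (-8)*(-5) = -115
  (UV)[0][2] = (-6)*(-9) + (-11)*(-5) + (-8)*(11) = 21
  (UV)[1][0] = (15)*(-10) + (7)*(4) + (14)*(8) = -10
  (UV)[1][1] = (15)*(2) + (7)*(13) + (14)*(-5) = 51
  (UV)[1][2] = (15)*(-9) + (7)*(-5) + (14)*(11) = -16
  (UV)[2][0] = (-7)*(-10) + (5)*(4) + (14)*(8) = 202
  (UV)[2][1] = (-7)*(2) + (5)*(13) + (14)*(-5) = -19
  (UV)[2][2] = (-7)*(-9) + (5)*(-5) + (14)*(11) = 192
UV =
[      -48      -115        21 ]
[      -10        51       -16 ]
[      202       -19       192 ]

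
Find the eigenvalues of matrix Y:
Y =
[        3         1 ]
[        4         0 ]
λ = -1, 4

Solve det(Y - λI) = 0. For a 2×2 matrix the characteristic equation is λ² - (trace)λ + det = 0.
trace(Y) = a + d = 3 + 0 = 3.
det(Y) = a*d - b*c = (3)*(0) - (1)*(4) = 0 - 4 = -4.
Characteristic equation: λ² - (3)λ + (-4) = 0.
Discriminant = (3)² - 4*(-4) = 9 + 16 = 25.
λ = (3 ± √25) / 2 = (3 ± 5) / 2 = -1, 4.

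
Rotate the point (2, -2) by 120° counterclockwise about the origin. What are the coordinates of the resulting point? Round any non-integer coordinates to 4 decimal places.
(0.7321, 2.7321)

Rotation matrix R(θ) = [[cos θ, -sin θ], [sin θ, cos θ]]; for θ = 120°:
R = [[-1/2, -√3/2], [√3/2, -1/2]]
Result: R × [2, -2]ᵀ = [-1/2·2 + (-√3/2)·-2, √3/2·2 + (-1/2)·-2]ᵀ = (0.7321, 2.7321)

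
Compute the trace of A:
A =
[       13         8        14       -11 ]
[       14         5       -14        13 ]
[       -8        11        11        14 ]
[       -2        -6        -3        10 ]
tr(A) = 13 + 5 + 11 + 10 = 39

The trace of a square matrix is the sum of its diagonal entries.
Diagonal entries of A: A[0][0] = 13, A[1][1] = 5, A[2][2] = 11, A[3][3] = 10.
tr(A) = 13 + 5 + 11 + 10 = 39.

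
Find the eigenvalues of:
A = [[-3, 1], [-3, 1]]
λ = -2, 0

Solve det(A - λI) = 0. For a 2×2 matrix this is λ² - (trace)λ + det = 0.
trace(A) = -3 + 1 = -2.
det(A) = (-3)*(1) - (1)*(-3) = -3 + 3 = 0.
Characteristic equation: λ² - (-2)λ + (0) = 0.
Discriminant: (-2)² - 4*(0) = 4 - 0 = 4.
Roots: λ = (-2 ± √4) / 2 = -2, 0.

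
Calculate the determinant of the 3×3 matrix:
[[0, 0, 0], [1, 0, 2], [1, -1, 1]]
0

Expansion along first row:
det = 0·det([[0,2],[-1,1]]) - 0·det([[1,2],[1,1]]) + 0·det([[1,0],[1,-1]])
    = 0·(0·1 - 2·-1) - 0·(1·1 - 2·1) + 0·(1·-1 - 0·1)
    = 0·2 - 0·-1 + 0·-1
    = 0 + 0 + 0 = 0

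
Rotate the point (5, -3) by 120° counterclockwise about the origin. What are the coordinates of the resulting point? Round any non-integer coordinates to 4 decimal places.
(0.0981, 5.8301)

Rotation matrix R(θ) = [[cos θ, -sin θ], [sin θ, cos θ]]; for θ = 120°:
R = [[-1/2, -√3/2], [√3/2, -1/2]]
Result: R × [5, -3]ᵀ = [-1/2·5 + (-√3/2)·-3, √3/2·5 + (-1/2)·-3]ᵀ = (0.0981, 5.8301)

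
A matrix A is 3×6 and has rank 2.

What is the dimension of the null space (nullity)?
4

The rank-nullity theorem for an m×n matrix states:
rank(A) + nullity(A) = n (the number of columns).
Here n = 6 and rank(A) = 2, so nullity(A) = 6 - 2 = 4.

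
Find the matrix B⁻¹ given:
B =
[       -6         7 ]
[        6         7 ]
det(B) = -84
B⁻¹ =
[    -1/12      1/12 ]
[     1/14      1/14 ]

For a 2×2 matrix B = [[a, b], [c, d]] with det(B) ≠ 0, B⁻¹ = (1/det(B)) * [[d, -b], [-c, a]].
det(B) = (-6)*(7) - (7)*(6) = -42 - 42 = -84.
B⁻¹ = (1/-84) * [[7, -7], [-6, -6]].
Dividing each entry by -84 and reducing:
B⁻¹ =
[    -1/12      1/12 ]
[     1/14      1/14 ]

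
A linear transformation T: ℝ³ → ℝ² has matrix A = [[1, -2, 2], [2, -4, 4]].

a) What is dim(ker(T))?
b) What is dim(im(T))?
dim(ker) = 2, dim(im) = 1

Observe that row 2 = 2 × row 1 (so the rows are linearly dependent).
Thus rank(A) = 1 (only one linearly independent row).
dim(im(T)) = rank(A) = 1.
By the rank-nullity theorem applied to T: ℝ³ → ℝ², rank(A) + nullity(A) = 3 (the domain dimension), so dim(ker(T)) = 3 - 1 = 2.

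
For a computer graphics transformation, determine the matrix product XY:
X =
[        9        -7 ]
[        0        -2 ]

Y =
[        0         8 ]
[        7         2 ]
XY =
[      -49        58 ]
[      -14        -4 ]

Matrix multiplication: (XY)[i][j] = sum over k of X[i][k] * Y[k][j].
  (XY)[0][0] = (9)*(0) + (-7)*(7) = -49
  (XY)[0][1] = (9)*(8) + (-7)*(2) = 58
  (XY)[1][0] = (0)*(0) + (-2)*(7) = -14
  (XY)[1][1] = (0)*(8) + (-2)*(2) = -4
XY =
[      -49        58 ]
[      -14        -4 ]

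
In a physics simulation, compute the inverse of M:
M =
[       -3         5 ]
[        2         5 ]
det(M) = -25
M⁻¹ =
[     -1/5       1/5 ]
[     2/25      3/25 ]

For a 2×2 matrix M = [[a, b], [c, d]] with det(M) ≠ 0, M⁻¹ = (1/det(M)) * [[d, -b], [-c, a]].
det(M) = (-3)*(5) - (5)*(2) = -15 - 10 = -25.
M⁻¹ = (1/-25) * [[5, -5], [-2, -3]].
Dividing each entry by -25 and reducing:
M⁻¹ =
[     -1/5       1/5 ]
[     2/25      3/25 ]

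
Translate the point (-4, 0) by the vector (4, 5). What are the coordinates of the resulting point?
(0, 5)

Translation by (4, 5):
x' = -4 + 4 = 0
y' = 0 + 5 = 5
Homogeneous matrix: [[1, 0, 4], [0, 1, 5], [0, 0, 1]]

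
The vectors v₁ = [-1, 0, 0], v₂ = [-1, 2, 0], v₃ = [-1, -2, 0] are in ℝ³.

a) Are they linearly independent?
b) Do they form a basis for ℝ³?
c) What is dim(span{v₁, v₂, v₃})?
Not independent, not a basis, dim(span) = 2

Check whether v₃ can be written as a linear combination of v₁ and v₂.
v₃ = (2)·v₁ + (-1)·v₂ = [-1, -2, 0], so the three vectors are linearly dependent.
Thus they do not form a basis for ℝ³, and dim(span{v₁, v₂, v₃}) = 2 (spanned by v₁ and v₂).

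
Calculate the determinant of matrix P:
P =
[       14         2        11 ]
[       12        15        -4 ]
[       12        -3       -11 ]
det(P) = -4686

Expand along row 0 (cofactor expansion): det(P) = a*(e*i - f*h) - b*(d*i - f*g) + c*(d*h - e*g), where the 3×3 is [[a, b, c], [d, e, f], [g, h, i]].
Minor M_00 = (15)*(-11) - (-4)*(-3) = -165 - 12 = -177.
Minor M_01 = (12)*(-11) - (-4)*(12) = -132 + 48 = -84.
Minor M_02 = (12)*(-3) - (15)*(12) = -36 - 180 = -216.
det(P) = (14)*(-177) - (2)*(-84) + (11)*(-216) = -2478 + 168 - 2376 = -4686.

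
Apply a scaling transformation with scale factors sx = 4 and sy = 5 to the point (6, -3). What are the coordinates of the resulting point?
(24, -15)

Scaling matrix:
[[4, 0], [0, 5]]
Result: (6 × 4, -3 × 5) = (24, -15)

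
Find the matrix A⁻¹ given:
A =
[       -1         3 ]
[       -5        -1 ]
det(A) = 16
A⁻¹ =
[    -1/16     -3/16 ]
[     5/16     -1/16 ]

For a 2×2 matrix A = [[a, b], [c, d]] with det(A) ≠ 0, A⁻¹ = (1/det(A)) * [[d, -b], [-c, a]].
det(A) = (-1)*(-1) - (3)*(-5) = 1 + 15 = 16.
A⁻¹ = (1/16) * [[-1, -3], [5, -1]].
Dividing each entry by 16 and reducing:
A⁻¹ =
[    -1/16     -3/16 ]
[     5/16     -1/16 ]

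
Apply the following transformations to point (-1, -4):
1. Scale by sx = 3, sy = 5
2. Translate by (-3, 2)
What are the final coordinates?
(-6, -18)

Step 1: Scale (-1, -4) by (sx, sy) = (3, 5) → (-3, -20)
Step 2: Translate by (-3, 2) → (-6, -18)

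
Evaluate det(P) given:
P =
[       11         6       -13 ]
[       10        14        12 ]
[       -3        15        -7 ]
det(P) = -5350

Expand along row 0 (cofactor expansion): det(P) = a*(e*i - f*h) - b*(d*i - f*g) + c*(d*h - e*g), where the 3×3 is [[a, b, c], [d, e, f], [g, h, i]].
Minor M_00 = (14)*(-7) - (12)*(15) = -98 - 180 = -278.
Minor M_01 = (10)*(-7) - (12)*(-3) = -70 + 36 = -34.
Minor M_02 = (10)*(15) - (14)*(-3) = 150 + 42 = 192.
det(P) = (11)*(-278) - (6)*(-34) + (-13)*(192) = -3058 + 204 - 2496 = -5350.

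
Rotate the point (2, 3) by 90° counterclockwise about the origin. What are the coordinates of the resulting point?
(-3, 2)

Rotation matrix R(θ) = [[cos θ, -sin θ], [sin θ, cos θ]]; for θ = 90°:
R = [[0, -1], [1, 0]]
Result: R × [2, 3]ᵀ = [0·2 + (-1)·3, 1·2 + (0)·3]ᵀ = (-3, 2)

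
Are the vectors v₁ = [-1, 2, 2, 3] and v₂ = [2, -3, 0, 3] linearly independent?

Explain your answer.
Yes, linearly independent

Two vectors are linearly dependent iff one is a scalar multiple of the other.
No single scalar k satisfies v₂ = k·v₁ (the ratios of corresponding entries disagree), so v₁ and v₂ are linearly independent.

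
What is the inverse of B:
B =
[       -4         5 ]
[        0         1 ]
det(B) = -4
B⁻¹ =
[     -1/4       5/4 ]
[        0         1 ]

For a 2×2 matrix B = [[a, b], [c, d]] with det(B) ≠ 0, B⁻¹ = (1/det(B)) * [[d, -b], [-c, a]].
det(B) = (-4)*(1) - (5)*(0) = -4 - 0 = -4.
B⁻¹ = (1/-4) * [[1, -5], [0, -4]].
Dividing each entry by -4 and reducing:
B⁻¹ =
[     -1/4       5/4 ]
[        0         1 ]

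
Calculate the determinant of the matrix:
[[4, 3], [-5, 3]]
27

For a 2×2 matrix [[a, b], [c, d]], det = ad - bc
det = (4)(3) - (3)(-5) = 12 - -15 = 27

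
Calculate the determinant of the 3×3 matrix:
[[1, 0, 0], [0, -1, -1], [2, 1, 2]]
-1

Expansion along first row:
det = 1·det([[-1,-1],[1,2]]) - 0·det([[0,-1],[2,2]]) + 0·det([[0,-1],[2,1]])
    = 1·(-1·2 - -1·1) - 0·(0·2 - -1·2) + 0·(0·1 - -1·2)
    = 1·-1 - 0·2 + 0·2
    = -1 + 0 + 0 = -1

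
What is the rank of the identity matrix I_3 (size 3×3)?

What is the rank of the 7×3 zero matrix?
rank(I_3) = 3, rank(0) = 0

The identity I_3 has 3 columns that are the standard basis vectors e_1, …, e_3. These are linearly independent, so all 3 columns are pivots and rank(I_3) = 3.
The 7×3 zero matrix has every entry zero, so every row is the zero row and there are no pivots; rank(0) = 0.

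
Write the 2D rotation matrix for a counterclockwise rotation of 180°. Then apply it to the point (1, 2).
R = [[-1, 0], [0, -1]]; R·(1, 2) = (-1, -2)

Rotation matrix formula: R(θ) = [[cos θ, -sin θ], [sin θ, cos θ]]
For θ = 180°:
cos(180°) = -1
sin(180°) = 0
R = [[-1, 0], [0, -1]]
Apply to (1, 2): [-1·1 + (0)·2, 0·1 + -1·2] = (-1, -2)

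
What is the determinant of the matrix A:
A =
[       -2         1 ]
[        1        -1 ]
det(A) = 1

For a 2×2 matrix [[a, b], [c, d]], det = a*d - b*c.
det(A) = (-2)*(-1) - (1)*(1) = 2 - 1 = 1.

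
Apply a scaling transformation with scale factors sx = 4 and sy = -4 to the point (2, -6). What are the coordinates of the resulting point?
(8, 24)

Scaling matrix:
[[4, 0], [0, -4]]
Result: (2 × 4, -6 × -4) = (8, 24)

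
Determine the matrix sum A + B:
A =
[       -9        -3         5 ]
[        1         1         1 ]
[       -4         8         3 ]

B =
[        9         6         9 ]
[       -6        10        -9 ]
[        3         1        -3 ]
A + B =
[        0         3        14 ]
[       -5        11        -8 ]
[       -1         9         0 ]

Matrix addition is elementwise: (A+B)[i][j] = A[i][j] + B[i][j].
  (A+B)[0][0] = (-9) + (9) = 0
  (A+B)[0][1] = (-3) + (6) = 3
  (A+B)[0][2] = (5) + (9) = 14
  (A+B)[1][0] = (1) + (-6) = -5
  (A+B)[1][1] = (1) + (10) = 11
  (A+B)[1][2] = (1) + (-9) = -8
  (A+B)[2][0] = (-4) + (3) = -1
  (A+B)[2][1] = (8) + (1) = 9
  (A+B)[2][2] = (3) + (-3) = 0
A + B =
[        0         3        14 ]
[       -5        11        -8 ]
[       -1         9         0 ]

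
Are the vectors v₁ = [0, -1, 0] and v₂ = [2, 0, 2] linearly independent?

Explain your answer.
Yes, linearly independent

Two vectors are linearly dependent iff one is a scalar multiple of the other.
No single scalar k satisfies v₂ = k·v₁ (the ratios of corresponding entries disagree), so v₁ and v₂ are linearly independent.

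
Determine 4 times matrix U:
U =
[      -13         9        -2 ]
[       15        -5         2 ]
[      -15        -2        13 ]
4U =
[      -52        36        -8 ]
[       60       -20         8 ]
[      -60        -8        52 ]

Scalar multiplication is elementwise: (4U)[i][j] = 4 * U[i][j].
  (4U)[0][0] = 4 * (-13) = -52
  (4U)[0][1] = 4 * (9) = 36
  (4U)[0][2] = 4 * (-2) = -8
  (4U)[1][0] = 4 * (15) = 60
  (4U)[1][1] = 4 * (-5) = -20
  (4U)[1][2] = 4 * (2) = 8
  (4U)[2][0] = 4 * (-15) = -60
  (4U)[2][1] = 4 * (-2) = -8
  (4U)[2][2] = 4 * (13) = 52
4U =
[      -52        36        -8 ]
[       60       -20         8 ]
[      -60        -8        52 ]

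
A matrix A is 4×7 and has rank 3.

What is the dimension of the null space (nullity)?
4

The rank-nullity theorem for an m×n matrix states:
rank(A) + nullity(A) = n (the number of columns).
Here n = 7 and rank(A) = 3, so nullity(A) = 7 - 3 = 4.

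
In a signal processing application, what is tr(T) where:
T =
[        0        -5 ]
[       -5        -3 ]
tr(T) = 0 - 3 = -3

The trace of a square matrix is the sum of its diagonal entries.
Diagonal entries of T: T[0][0] = 0, T[1][1] = -3.
tr(T) = 0 - 3 = -3.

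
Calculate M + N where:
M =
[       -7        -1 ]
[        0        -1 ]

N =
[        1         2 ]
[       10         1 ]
M + N =
[       -6         1 ]
[       10         0 ]

Matrix addition is elementwise: (M+N)[i][j] = M[i][j] + N[i][j].
  (M+N)[0][0] = (-7) + (1) = -6
  (M+N)[0][1] = (-1) + (2) = 1
  (M+N)[1][0] = (0) + (10) = 10
  (M+N)[1][1] = (-1) + (1) = 0
M + N =
[       -6         1 ]
[       10         0 ]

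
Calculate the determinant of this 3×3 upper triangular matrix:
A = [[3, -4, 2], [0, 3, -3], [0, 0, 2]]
18

The determinant of a triangular matrix is the product of its diagonal entries (the off-diagonal entries above the diagonal do not affect it).
det(A) = (3) * (3) * (2) = 18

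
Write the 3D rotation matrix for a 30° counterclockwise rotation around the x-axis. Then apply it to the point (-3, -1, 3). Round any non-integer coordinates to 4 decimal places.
R = [[1, 0, 0], [0, √3/2, -1/2], [0, 1/2, √3/2]]; R·(-3, -1, 3) = (-3.0000, -2.3660, 2.0981)

Rotation matrix for 30° around x-axis:
cos(30°) = √3/2, sin(30°) = 1/2
R = [[1, 0, 0], [0, √3/2, -1/2], [0, 1/2, √3/2]]
Apply to (-3, -1, 3): R·[-3, -1, 3]ᵀ = (-3.0000, -2.3660, 2.0981)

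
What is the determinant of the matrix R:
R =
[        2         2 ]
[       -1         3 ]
det(R) = 8

For a 2×2 matrix [[a, b], [c, d]], det = a*d - b*c.
det(R) = (2)*(3) - (2)*(-1) = 6 + 2 = 8.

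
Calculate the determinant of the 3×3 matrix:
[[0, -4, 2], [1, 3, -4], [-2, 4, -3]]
-24

Expansion along first row:
det = 0·det([[3,-4],[4,-3]]) - -4·det([[1,-4],[-2,-3]]) + 2·det([[1,3],[-2,4]])
    = 0·(3·-3 - -4·4) - -4·(1·-3 - -4·-2) + 2·(1·4 - 3·-2)
    = 0·7 - -4·-11 + 2·10
    = 0 + -44 + 20 = -24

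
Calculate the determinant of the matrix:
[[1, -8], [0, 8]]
8

For a 2×2 matrix [[a, b], [c, d]], det = ad - bc
det = (1)(8) - (-8)(0) = 8 - 0 = 8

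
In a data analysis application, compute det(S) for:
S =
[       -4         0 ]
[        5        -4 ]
det(S) = 16

For a 2×2 matrix [[a, b], [c, d]], det = a*d - b*c.
det(S) = (-4)*(-4) - (0)*(5) = 16 - 0 = 16.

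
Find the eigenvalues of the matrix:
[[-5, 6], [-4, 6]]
λ = -2 and λ = 3

Characteristic equation: det(A - λI) = 0
λ² - (trace)λ + (det) = 0
λ² - (1)λ + (-6) = 0
λ² - 1λ - 6 = 0
Solving: λ = -2, 3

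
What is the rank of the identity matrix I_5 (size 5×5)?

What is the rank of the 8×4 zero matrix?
rank(I_5) = 5, rank(0) = 0

The identity I_5 has 5 columns that are the standard basis vectors e_1, …, e_5. These are linearly independent, so all 5 columns are pivots and rank(I_5) = 5.
The 8×4 zero matrix has every entry zero, so every row is the zero row and there are no pivots; rank(0) = 0.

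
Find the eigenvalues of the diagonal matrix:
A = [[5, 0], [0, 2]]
λ₁ = 5, λ₂ = 2

The characteristic polynomial of A is det(A - λI) = (5 - λ)(2 - λ) = 0.
The roots are λ = 5 and λ = 2, so the eigenvalues are the diagonal entries.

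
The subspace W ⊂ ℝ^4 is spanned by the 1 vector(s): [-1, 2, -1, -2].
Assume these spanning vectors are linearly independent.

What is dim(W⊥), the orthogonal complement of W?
dim(W⊥) = 3

For any subspace W of ℝ^n, dim(W) + dim(W⊥) = n (the whole-space dimension).
Here the given 1 vectors are linearly independent, so dim(W) = 1.
Thus dim(W⊥) = n - dim(W) = 4 - 1 = 3.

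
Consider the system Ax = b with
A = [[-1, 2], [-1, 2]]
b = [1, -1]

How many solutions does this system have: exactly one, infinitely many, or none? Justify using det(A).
No solution

det(A) = (-1)*(2) - (2)*(-1) = 0, so A is singular.
The column space of A is span(column 1) = span([-1, -1]).
b = [1, -1] is not a scalar multiple of column 1, so b ∉ column space and the system is inconsistent — no solution.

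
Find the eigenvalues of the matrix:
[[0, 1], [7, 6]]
λ = -1 and λ = 7

Characteristic equation: det(A - λI) = 0
λ² - (trace)λ + (det) = 0
λ² - (6)λ + (-7) = 0
λ² - 6λ - 7 = 0
Solving: λ = -1, 7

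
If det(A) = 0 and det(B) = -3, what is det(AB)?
0

Use the multiplicative property of determinants: det(AB) = det(A)*det(B).
det(AB) = (0)*(-3) = 0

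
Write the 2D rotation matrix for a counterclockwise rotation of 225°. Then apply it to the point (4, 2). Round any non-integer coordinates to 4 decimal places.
R = [[-√2/2, √2/2], [-√2/2, -√2/2]]; R·(4, 2) = (-1.4142, -4.2426)

Rotation matrix formula: R(θ) = [[cos θ, -sin θ], [sin θ, cos θ]]
For θ = 225°:
cos(225°) = -√2/2
sin(225°) = -√2/2
R = [[-√2/2, √2/2], [-√2/2, -√2/2]]
Apply to (4, 2): [-√2/2·4 + (√2/2)·2, -√2/2·4 + -√2/2·2] = (-1.4142, -4.2426)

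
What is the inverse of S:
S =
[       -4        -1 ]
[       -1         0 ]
det(S) = -1
S⁻¹ =
[        0        -1 ]
[       -1         4 ]

For a 2×2 matrix S = [[a, b], [c, d]] with det(S) ≠ 0, S⁻¹ = (1/det(S)) * [[d, -b], [-c, a]].
det(S) = (-4)*(0) - (-1)*(-1) = 0 - 1 = -1.
S⁻¹ = (1/-1) * [[0, 1], [1, -4]].
Dividing each entry by -1 and reducing:
S⁻¹ =
[        0        -1 ]
[       -1         4 ]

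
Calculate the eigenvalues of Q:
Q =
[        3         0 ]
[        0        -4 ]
λ = -4, 3

Solve det(Q - λI) = 0. For a 2×2 matrix the characteristic equation is λ² - (trace)λ + det = 0.
trace(Q) = a + d = 3 - 4 = -1.
det(Q) = a*d - b*c = (3)*(-4) - (0)*(0) = -12 - 0 = -12.
Characteristic equation: λ² - (-1)λ + (-12) = 0.
Discriminant = (-1)² - 4*(-12) = 1 + 48 = 49.
λ = (-1 ± √49) / 2 = (-1 ± 7) / 2 = -4, 3.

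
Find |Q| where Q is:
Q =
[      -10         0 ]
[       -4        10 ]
det(Q) = -100

For a 2×2 matrix [[a, b], [c, d]], det = a*d - b*c.
det(Q) = (-10)*(10) - (0)*(-4) = -100 - 0 = -100.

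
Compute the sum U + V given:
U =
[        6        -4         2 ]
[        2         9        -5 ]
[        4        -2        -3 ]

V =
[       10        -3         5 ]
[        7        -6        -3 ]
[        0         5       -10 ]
U + V =
[       16        -7         7 ]
[        9         3        -8 ]
[        4         3       -13 ]

Matrix addition is elementwise: (U+V)[i][j] = U[i][j] + V[i][j].
  (U+V)[0][0] = (6) + (10) = 16
  (U+V)[0][1] = (-4) + (-3) = -7
  (U+V)[0][2] = (2) + (5) = 7
  (U+V)[1][0] = (2) + (7) = 9
  (U+V)[1][1] = (9) + (-6) = 3
  (U+V)[1][2] = (-5) + (-3) = -8
  (U+V)[2][0] = (4) + (0) = 4
  (U+V)[2][1] = (-2) + (5) = 3
  (U+V)[2][2] = (-3) + (-10) = -13
U + V =
[       16        -7         7 ]
[        9         3        -8 ]
[        4         3       -13 ]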